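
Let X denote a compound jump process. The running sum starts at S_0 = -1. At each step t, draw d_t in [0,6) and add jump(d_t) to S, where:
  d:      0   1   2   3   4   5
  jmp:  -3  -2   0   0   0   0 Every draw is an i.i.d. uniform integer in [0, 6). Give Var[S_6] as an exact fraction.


Outcome values over d=0..5: [-3, -2, 0, 0, 0, 0]
Σy = -5, Σy² = 13, M = 6
μ = -5/6 = -5/6,  σ² = 13/6 − (-5/6)² = 53/36
Independent increments: Var[S_6] = 6·σ² = 6·(53/36) = 53/6

53/6


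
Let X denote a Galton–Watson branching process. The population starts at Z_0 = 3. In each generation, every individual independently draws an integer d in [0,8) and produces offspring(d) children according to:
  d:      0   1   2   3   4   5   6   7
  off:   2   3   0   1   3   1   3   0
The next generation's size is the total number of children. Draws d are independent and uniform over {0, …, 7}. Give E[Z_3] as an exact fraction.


6591/512

Outcome values over d=0..7: [2, 3, 0, 1, 3, 1, 3, 0]
Σy = 13, Σy² = 33, M = 8
μ = 13/8 = 13/8,  σ² = 33/8 − (13/8)² = 95/64
E[Z_0] = 3
E[Z_1] = 13/8·E[Z_0] = 39/8
E[Z_2] = 13/8·E[Z_1] = 507/64
E[Z_3] = 13/8·E[Z_2] = 6591/512


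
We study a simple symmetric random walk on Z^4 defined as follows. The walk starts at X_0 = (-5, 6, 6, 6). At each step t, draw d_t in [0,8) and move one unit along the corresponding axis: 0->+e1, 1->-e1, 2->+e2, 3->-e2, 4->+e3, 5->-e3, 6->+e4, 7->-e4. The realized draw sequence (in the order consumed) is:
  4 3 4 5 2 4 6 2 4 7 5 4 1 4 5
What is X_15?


t=0: X=(-5, 6, 6, 6), d=4 → +e3, X_1=(-5, 6, 7, 6)
t=1: X=(-5, 6, 7, 6), d=3 → -e2, X_2=(-5, 5, 7, 6)
t=2: X=(-5, 5, 7, 6), d=4 → +e3, X_3=(-5, 5, 8, 6)
t=3: X=(-5, 5, 8, 6), d=5 → -e3, X_4=(-5, 5, 7, 6)
t=4: X=(-5, 5, 7, 6), d=2 → +e2, X_5=(-5, 6, 7, 6)
t=5: X=(-5, 6, 7, 6), d=4 → +e3, X_6=(-5, 6, 8, 6)
t=6: X=(-5, 6, 8, 6), d=6 → +e4, X_7=(-5, 6, 8, 7)
t=7: X=(-5, 6, 8, 7), d=2 → +e2, X_8=(-5, 7, 8, 7)
t=8: X=(-5, 7, 8, 7), d=4 → +e3, X_9=(-5, 7, 9, 7)
t=9: X=(-5, 7, 9, 7), d=7 → -e4, X_10=(-5, 7, 9, 6)
t=10: X=(-5, 7, 9, 6), d=5 → -e3, X_11=(-5, 7, 8, 6)
t=11: X=(-5, 7, 8, 6), d=4 → +e3, X_12=(-5, 7, 9, 6)
t=12: X=(-5, 7, 9, 6), d=1 → -e1, X_13=(-6, 7, 9, 6)
t=13: X=(-6, 7, 9, 6), d=4 → +e3, X_14=(-6, 7, 10, 6)
t=14: X=(-6, 7, 10, 6), d=5 → -e3, X_15=(-6, 7, 9, 6)

(-6, 7, 9, 6)


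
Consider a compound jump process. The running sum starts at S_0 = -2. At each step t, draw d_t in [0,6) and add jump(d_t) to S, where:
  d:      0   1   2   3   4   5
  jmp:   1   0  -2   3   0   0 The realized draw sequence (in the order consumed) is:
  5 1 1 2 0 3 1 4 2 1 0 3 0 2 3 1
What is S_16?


4

t=0: S=-2, d=5, jump=0, S_1=-2
t=1: S=-2, d=1, jump=0, S_2=-2
t=2: S=-2, d=1, jump=0, S_3=-2
t=3: S=-2, d=2, jump=-2, S_4=-4
t=4: S=-4, d=0, jump=1, S_5=-3
t=5: S=-3, d=3, jump=3, S_6=0
t=6: S=0, d=1, jump=0, S_7=0
t=7: S=0, d=4, jump=0, S_8=0
t=8: S=0, d=2, jump=-2, S_9=-2
t=9: S=-2, d=1, jump=0, S_10=-2
t=10: S=-2, d=0, jump=1, S_11=-1
t=11: S=-1, d=3, jump=3, S_12=2
t=12: S=2, d=0, jump=1, S_13=3
t=13: S=3, d=2, jump=-2, S_14=1
t=14: S=1, d=3, jump=3, S_15=4
t=15: S=4, d=1, jump=0, S_16=4


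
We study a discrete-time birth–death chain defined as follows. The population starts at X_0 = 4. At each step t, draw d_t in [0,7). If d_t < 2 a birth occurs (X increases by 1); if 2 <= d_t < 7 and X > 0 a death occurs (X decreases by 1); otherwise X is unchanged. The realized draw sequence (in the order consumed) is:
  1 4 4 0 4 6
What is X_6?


t=0: X=4, d=1 → birth, X_1=5
t=1: X=5, d=4 → death, X_2=4
t=2: X=4, d=4 → death, X_3=3
t=3: X=3, d=0 → birth, X_4=4
t=4: X=4, d=4 → death, X_5=3
t=5: X=3, d=6 → death, X_6=2

2


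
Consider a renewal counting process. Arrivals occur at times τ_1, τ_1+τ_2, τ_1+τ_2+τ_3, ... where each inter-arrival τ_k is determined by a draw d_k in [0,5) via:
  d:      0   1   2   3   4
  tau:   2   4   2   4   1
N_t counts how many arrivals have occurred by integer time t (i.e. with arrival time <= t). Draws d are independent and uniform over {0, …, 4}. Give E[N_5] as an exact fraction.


5271/3125

Inter-arrival values over d=0..4: [2, 4, 2, 4, 1]
Each d has probability 1/5, so the pmf of τ is: f(1) = 1/5, f(2) = 2/5, f(4) = 2/5
Renewal equation for m(n) = E[N_n]: condition on τ_1 = k (if k <= n, one arrival plus a fresh copy on the remaining n−k steps): m(n) = F(n) + Σ_{k<=n} f(k)·m(n−k), where F(n) = P(τ <= n) and m(0) = 0
m(1) = F(1) = 1/5
m(2) = F(2) + f(1)·m(1) = 3/5 + 1/5·1/5 = 16/25
m(3) = F(3) + f(1)·m(2) + f(2)·m(1) = 3/5 + 1/5·16/25 + 2/5·1/5 = 101/125
m(4) = F(4) + f(1)·m(3) + f(2)·m(2) = 1 + 1/5·101/125 + 2/5·16/25 = 886/625
m(5) = F(5) + f(1)·m(4) + f(2)·m(3) + f(4)·m(1) = 1 + 1/5·886/625 + 2/5·101/125 + 2/5·1/5 = 5271/3125
E[N_5] = m(5) = 5271/3125


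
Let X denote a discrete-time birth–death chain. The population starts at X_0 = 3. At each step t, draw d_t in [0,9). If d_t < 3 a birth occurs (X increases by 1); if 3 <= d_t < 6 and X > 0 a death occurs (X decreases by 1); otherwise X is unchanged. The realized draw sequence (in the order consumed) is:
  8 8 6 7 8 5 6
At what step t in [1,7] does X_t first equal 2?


6

t=0: X=3, d=8 → hold, X_1=3
t=1: X=3, d=8 → hold, X_2=3
t=2: X=3, d=6 → hold, X_3=3
t=3: X=3, d=7 → hold, X_4=3
t=4: X=3, d=8 → hold, X_5=3
t=5: X=3, d=5 → death, X_6=2
t=6: X=2, d=6 → hold, X_7=2


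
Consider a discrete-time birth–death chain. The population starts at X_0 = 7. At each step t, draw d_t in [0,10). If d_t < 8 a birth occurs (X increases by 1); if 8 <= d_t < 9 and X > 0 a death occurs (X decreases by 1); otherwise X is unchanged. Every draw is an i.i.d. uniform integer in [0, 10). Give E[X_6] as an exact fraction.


56/5

X can drop by at most 1 per step and X_0 = 7 > T = 6, so X_t >= 7 − t >= 1 > 0 for every t <= 6: the floor at 0 (the 'and X > 0' condition) never binds. Hence X_6 = X_0 + Σ_{t<6} Y_t with i.i.d. increments Y_t = y(d_t) ∈ {+1, −1, 0}.
Outcome values over d=0..9: [1, 1, 1, 1, 1, 1, 1, 1, -1, 0]
Σy = 7, Σy² = 9, M = 10
μ = 7/10 = 7/10,  σ² = 9/10 − (7/10)² = 41/100
E[X_6] = 7 + 6·(7/10) = 56/5


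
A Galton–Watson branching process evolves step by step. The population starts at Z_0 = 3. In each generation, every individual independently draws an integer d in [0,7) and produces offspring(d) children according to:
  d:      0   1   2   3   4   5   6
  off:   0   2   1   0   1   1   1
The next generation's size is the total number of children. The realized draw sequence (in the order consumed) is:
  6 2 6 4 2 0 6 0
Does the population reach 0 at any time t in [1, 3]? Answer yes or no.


no

gen 0: Z_0=3, draws=[6, 2, 6], offspring=[1, 1, 1], Z_1=3
gen 1: Z_1=3, draws=[4, 2, 0], offspring=[1, 1, 0], Z_2=2
gen 2: Z_2=2, draws=[6, 0], offspring=[1, 0], Z_3=1


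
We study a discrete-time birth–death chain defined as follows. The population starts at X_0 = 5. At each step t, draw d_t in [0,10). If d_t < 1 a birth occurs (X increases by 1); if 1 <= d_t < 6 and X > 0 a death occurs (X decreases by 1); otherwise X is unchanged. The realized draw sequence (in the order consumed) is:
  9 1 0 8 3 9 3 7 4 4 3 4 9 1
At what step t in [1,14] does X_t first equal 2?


t=0: X=5, d=9 → hold, X_1=5
t=1: X=5, d=1 → death, X_2=4
t=2: X=4, d=0 → birth, X_3=5
t=3: X=5, d=8 → hold, X_4=5
t=4: X=5, d=3 → death, X_5=4
t=5: X=4, d=9 → hold, X_6=4
t=6: X=4, d=3 → death, X_7=3
t=7: X=3, d=7 → hold, X_8=3
t=8: X=3, d=4 → death, X_9=2
t=9: X=2, d=4 → death, X_10=1
t=10: X=1, d=3 → death, X_11=0
t=11: X=0, d=4 → hold, X_12=0
t=12: X=0, d=9 → hold, X_13=0
t=13: X=0, d=1 → hold, X_14=0

9


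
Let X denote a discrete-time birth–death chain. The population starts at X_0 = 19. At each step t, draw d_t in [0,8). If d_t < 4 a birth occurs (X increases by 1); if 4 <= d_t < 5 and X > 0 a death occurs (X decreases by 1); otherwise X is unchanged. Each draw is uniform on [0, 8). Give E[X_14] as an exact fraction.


97/4

X can drop by at most 1 per step and X_0 = 19 > T = 14, so X_t >= 19 − t >= 5 > 0 for every t <= 14: the floor at 0 (the 'and X > 0' condition) never binds. Hence X_14 = X_0 + Σ_{t<14} Y_t with i.i.d. increments Y_t = y(d_t) ∈ {+1, −1, 0}.
Outcome values over d=0..7: [1, 1, 1, 1, -1, 0, 0, 0]
Σy = 3, Σy² = 5, M = 8
μ = 3/8 = 3/8,  σ² = 5/8 − (3/8)² = 31/64
E[X_14] = 19 + 14·(3/8) = 97/4


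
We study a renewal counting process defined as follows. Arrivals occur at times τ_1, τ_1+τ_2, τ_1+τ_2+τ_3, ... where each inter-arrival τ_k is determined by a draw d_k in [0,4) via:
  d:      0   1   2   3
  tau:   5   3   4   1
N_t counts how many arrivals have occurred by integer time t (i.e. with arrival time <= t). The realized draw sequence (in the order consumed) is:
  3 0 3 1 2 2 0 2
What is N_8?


draw d_1=3: τ_1=1, arrival time A_1=1
draw d_2=0: τ_2=5, arrival time A_2=6
draw d_3=3: τ_3=1, arrival time A_3=7
draw d_4=1: τ_4=3, arrival time A_4=10
draw d_5=2: τ_5=4, arrival time A_5=14
draw d_6=2: τ_6=4, arrival time A_6=18
draw d_7=0: τ_7=5, arrival time A_7=23
draw d_8=2: τ_8=4, arrival time A_8=27
N_t over t=0..8: 0:0 1:1 2:1 3:1 4:1 5:1 6:2 7:3 8:3

3


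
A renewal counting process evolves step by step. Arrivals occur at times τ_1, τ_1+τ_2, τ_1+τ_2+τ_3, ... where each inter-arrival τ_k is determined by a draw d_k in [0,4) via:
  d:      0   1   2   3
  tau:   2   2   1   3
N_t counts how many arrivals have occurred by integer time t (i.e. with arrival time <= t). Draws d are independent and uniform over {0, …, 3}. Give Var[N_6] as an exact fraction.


Inter-arrival values over d=0..3: [2, 2, 1, 3]
Each d has probability 1/4, so the pmf of τ is: f(1) = 1/4, f(2) = 1/2, f(3) = 1/4
Let p_n(j) = P(N_n = j), with p_0 = [1]. Condition on τ_1: p_n(0) = P(τ > n), and for j >= 1, p_n(j) = Σ_{k<=n} f(k)·p_{n−k}(j−1)
p_1 = [3/4, 1/4]  (j = 0..1)
p_2 = [1/4, 11/16, 1/16]  (j = 0..2)
p_3 = [0, 11/16, 19/64, 1/64]  (j = 0..3)
p_4 = [0, 5/16, 37/64, 27/256, 1/256]  (j = 0..4)
p_5 = [0, 1/16, 19/32, 79/256, 35/1024, 1/1024]  (j = 0..5)
p_6 = [0, 0, 11/32, 131/256, 137/1024, 43/4096, 1/4096]  (j = 0..6)
E[N_6] = Σ j·p_6(j) = 11517/4096;  E[N_6²] = Σ j²·p_6(j) = 34375/4096
Var[N_6] = 34375/4096 − (11517/4096)² = 8158711/16777216

8158711/16777216


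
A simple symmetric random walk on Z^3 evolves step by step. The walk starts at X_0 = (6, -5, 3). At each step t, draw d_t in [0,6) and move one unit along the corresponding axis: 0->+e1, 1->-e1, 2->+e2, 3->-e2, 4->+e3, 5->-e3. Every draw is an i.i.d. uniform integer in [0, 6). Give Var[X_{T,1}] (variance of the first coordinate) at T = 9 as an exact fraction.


Outcome values over d=0..5: [1, -1, 0, 0, 0, 0]
Σy = 0, Σy² = 2, M = 6
μ = 0/6 = 0,  σ² = 2/6 − (0)² = 1/3
Independent increments: Var[X_9] = 9·σ² = 9·(1/3) = 3

3


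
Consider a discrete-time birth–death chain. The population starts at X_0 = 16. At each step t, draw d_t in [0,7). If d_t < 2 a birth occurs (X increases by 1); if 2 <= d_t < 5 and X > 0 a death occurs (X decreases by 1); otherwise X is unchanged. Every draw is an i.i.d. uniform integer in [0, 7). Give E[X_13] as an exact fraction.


99/7

X can drop by at most 1 per step and X_0 = 16 > T = 13, so X_t >= 16 − t >= 3 > 0 for every t <= 13: the floor at 0 (the 'and X > 0' condition) never binds. Hence X_13 = X_0 + Σ_{t<13} Y_t with i.i.d. increments Y_t = y(d_t) ∈ {+1, −1, 0}.
Outcome values over d=0..6: [1, 1, -1, -1, -1, 0, 0]
Σy = -1, Σy² = 5, M = 7
μ = -1/7 = -1/7,  σ² = 5/7 − (-1/7)² = 34/49
E[X_13] = 16 + 13·(-1/7) = 99/7


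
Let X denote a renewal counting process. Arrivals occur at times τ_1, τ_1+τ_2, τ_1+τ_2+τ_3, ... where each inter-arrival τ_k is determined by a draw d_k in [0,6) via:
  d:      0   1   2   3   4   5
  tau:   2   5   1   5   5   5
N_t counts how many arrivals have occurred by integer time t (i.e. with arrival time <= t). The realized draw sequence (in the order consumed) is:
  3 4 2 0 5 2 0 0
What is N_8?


draw d_1=3: τ_1=5, arrival time A_1=5
draw d_2=4: τ_2=5, arrival time A_2=10
draw d_3=2: τ_3=1, arrival time A_3=11
draw d_4=0: τ_4=2, arrival time A_4=13
draw d_5=5: τ_5=5, arrival time A_5=18
draw d_6=2: τ_6=1, arrival time A_6=19
draw d_7=0: τ_7=2, arrival time A_7=21
draw d_8=0: τ_8=2, arrival time A_8=23
N_t over t=0..8: 0:0 1:0 2:0 3:0 4:0 5:1 6:1 7:1 8:1

1


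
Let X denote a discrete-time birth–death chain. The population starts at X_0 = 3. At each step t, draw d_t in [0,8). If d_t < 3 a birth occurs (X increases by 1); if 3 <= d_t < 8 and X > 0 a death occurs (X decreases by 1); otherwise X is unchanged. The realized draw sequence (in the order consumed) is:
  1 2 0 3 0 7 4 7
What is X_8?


t=0: X=3, d=1 → birth, X_1=4
t=1: X=4, d=2 → birth, X_2=5
t=2: X=5, d=0 → birth, X_3=6
t=3: X=6, d=3 → death, X_4=5
t=4: X=5, d=0 → birth, X_5=6
t=5: X=6, d=7 → death, X_6=5
t=6: X=5, d=4 → death, X_7=4
t=7: X=4, d=7 → death, X_8=3

3


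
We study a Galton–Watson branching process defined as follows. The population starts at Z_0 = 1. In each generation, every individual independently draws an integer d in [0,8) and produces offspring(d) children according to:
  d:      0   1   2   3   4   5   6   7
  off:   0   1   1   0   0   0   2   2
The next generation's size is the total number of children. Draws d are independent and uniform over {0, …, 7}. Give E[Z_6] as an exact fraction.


Outcome values over d=0..7: [0, 1, 1, 0, 0, 0, 2, 2]
Σy = 6, Σy² = 10, M = 8
μ = 6/8 = 3/4,  σ² = 10/8 − (3/4)² = 11/16
E[Z_0] = 1
E[Z_1] = 3/4·E[Z_0] = 3/4
E[Z_2] = 3/4·E[Z_1] = 9/16
E[Z_3] = 3/4·E[Z_2] = 27/64
E[Z_4] = 3/4·E[Z_3] = 81/256
E[Z_5] = 3/4·E[Z_4] = 243/1024
E[Z_6] = 3/4·E[Z_5] = 729/4096

729/4096


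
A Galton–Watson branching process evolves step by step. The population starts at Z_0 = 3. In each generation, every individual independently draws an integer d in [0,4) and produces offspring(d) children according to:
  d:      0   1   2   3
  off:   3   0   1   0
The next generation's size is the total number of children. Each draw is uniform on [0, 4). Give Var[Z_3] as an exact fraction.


Outcome values over d=0..3: [3, 0, 1, 0]
Σy = 4, Σy² = 10, M = 4
μ = 4/4 = 1,  σ² = 10/4 − (1)² = 3/2
V_0 = 0, E_0 = 3
V_1 = 3/2·E_0 + (1)²·V_0 = 9/2;  E_1 = 3
V_2 = 3/2·E_1 + (1)²·V_1 = 9;  E_2 = 3
V_3 = 3/2·E_2 + (1)²·V_2 = 27/2;  E_3 = 3

27/2


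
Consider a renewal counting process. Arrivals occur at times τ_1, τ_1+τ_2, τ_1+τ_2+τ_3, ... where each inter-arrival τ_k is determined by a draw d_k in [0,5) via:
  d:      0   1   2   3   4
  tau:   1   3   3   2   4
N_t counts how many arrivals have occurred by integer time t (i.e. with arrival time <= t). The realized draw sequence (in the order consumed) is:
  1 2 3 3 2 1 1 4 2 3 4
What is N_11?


draw d_1=1: τ_1=3, arrival time A_1=3
draw d_2=2: τ_2=3, arrival time A_2=6
draw d_3=3: τ_3=2, arrival time A_3=8
draw d_4=3: τ_4=2, arrival time A_4=10
draw d_5=2: τ_5=3, arrival time A_5=13
draw d_6=1: τ_6=3, arrival time A_6=16
draw d_7=1: τ_7=3, arrival time A_7=19
draw d_8=4: τ_8=4, arrival time A_8=23
draw d_9=2: τ_9=3, arrival time A_9=26
draw d_10=3: τ_10=2, arrival time A_10=28
draw d_11=4: τ_11=4, arrival time A_11=32
N_t over t=0..11: 0:0 1:0 2:0 3:1 4:1 5:1 6:2 7:2 8:3 9:3 10:4 11:4

4


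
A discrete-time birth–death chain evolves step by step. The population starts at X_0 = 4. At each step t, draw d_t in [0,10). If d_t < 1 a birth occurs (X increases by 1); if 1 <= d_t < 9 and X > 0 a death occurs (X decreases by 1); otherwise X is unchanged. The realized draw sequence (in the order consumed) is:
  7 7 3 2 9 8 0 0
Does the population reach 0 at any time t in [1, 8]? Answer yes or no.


t=0: X=4, d=7 → death, X_1=3
t=1: X=3, d=7 → death, X_2=2
t=2: X=2, d=3 → death, X_3=1
t=3: X=1, d=2 → death, X_4=0
t=4: X=0, d=9 → hold, X_5=0
t=5: X=0, d=8 → hold, X_6=0
t=6: X=0, d=0 → birth, X_7=1
t=7: X=1, d=0 → birth, X_8=2

yes


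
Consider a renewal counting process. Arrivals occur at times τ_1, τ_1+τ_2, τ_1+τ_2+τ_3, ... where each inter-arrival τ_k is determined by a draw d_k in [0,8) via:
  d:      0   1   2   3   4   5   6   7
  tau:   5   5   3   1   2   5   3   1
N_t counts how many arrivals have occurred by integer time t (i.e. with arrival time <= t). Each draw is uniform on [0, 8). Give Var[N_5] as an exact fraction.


518271/1048576

Inter-arrival values over d=0..7: [5, 5, 3, 1, 2, 5, 3, 1]
Each d has probability 1/8, so the pmf of τ is: f(1) = 1/4, f(2) = 1/8, f(3) = 1/4, f(5) = 3/8
Let p_n(j) = P(N_n = j), with p_0 = [1]. Condition on τ_1: p_n(0) = P(τ > n), and for j >= 1, p_n(j) = Σ_{k<=n} f(k)·p_{n−k}(j−1)
p_1 = [3/4, 1/4]  (j = 0..1)
p_2 = [5/8, 5/16, 1/16]  (j = 0..2)
p_3 = [3/8, 1/2, 7/64, 1/64]  (j = 0..3)
p_4 = [3/8, 23/64, 29/128, 9/256, 1/256]  (j = 0..4)
p_5 = [0, 43/64, 59/256, 11/128, 11/1024, 1/1024]  (j = 0..5)
E[N_5] = Σ j·p_5(j) = 1473/1024;  E[N_5²] = Σ j²·p_5(j) = 2625/1024
Var[N_5] = 2625/1024 − (1473/1024)² = 518271/1048576


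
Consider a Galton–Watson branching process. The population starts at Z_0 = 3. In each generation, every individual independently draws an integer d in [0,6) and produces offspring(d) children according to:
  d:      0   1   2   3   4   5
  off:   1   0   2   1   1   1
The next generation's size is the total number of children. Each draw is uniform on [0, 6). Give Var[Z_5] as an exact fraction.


Outcome values over d=0..5: [1, 0, 2, 1, 1, 1]
Σy = 6, Σy² = 8, M = 6
μ = 6/6 = 1,  σ² = 8/6 − (1)² = 1/3
V_0 = 0, E_0 = 3
V_1 = 1/3·E_0 + (1)²·V_0 = 1;  E_1 = 3
V_2 = 1/3·E_1 + (1)²·V_1 = 2;  E_2 = 3
V_3 = 1/3·E_2 + (1)²·V_2 = 3;  E_3 = 3
V_4 = 1/3·E_3 + (1)²·V_3 = 4;  E_4 = 3
V_5 = 1/3·E_4 + (1)²·V_4 = 5;  E_5 = 3

5


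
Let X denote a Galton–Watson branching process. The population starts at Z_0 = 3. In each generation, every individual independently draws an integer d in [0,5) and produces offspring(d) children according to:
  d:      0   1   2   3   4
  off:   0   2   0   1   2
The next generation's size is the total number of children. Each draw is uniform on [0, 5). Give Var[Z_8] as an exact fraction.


Outcome values over d=0..4: [0, 2, 0, 1, 2]
Σy = 5, Σy² = 9, M = 5
μ = 5/5 = 1,  σ² = 9/5 − (1)² = 4/5
V_0 = 0, E_0 = 3
V_1 = 4/5·E_0 + (1)²·V_0 = 12/5;  E_1 = 3
V_2 = 4/5·E_1 + (1)²·V_1 = 24/5;  E_2 = 3
V_3 = 4/5·E_2 + (1)²·V_2 = 36/5;  E_3 = 3
V_4 = 4/5·E_3 + (1)²·V_3 = 48/5;  E_4 = 3
V_5 = 4/5·E_4 + (1)²·V_4 = 12;  E_5 = 3
V_6 = 4/5·E_5 + (1)²·V_5 = 72/5;  E_6 = 3
V_7 = 4/5·E_6 + (1)²·V_6 = 84/5;  E_7 = 3
V_8 = 4/5·E_7 + (1)²·V_7 = 96/5;  E_8 = 3

96/5


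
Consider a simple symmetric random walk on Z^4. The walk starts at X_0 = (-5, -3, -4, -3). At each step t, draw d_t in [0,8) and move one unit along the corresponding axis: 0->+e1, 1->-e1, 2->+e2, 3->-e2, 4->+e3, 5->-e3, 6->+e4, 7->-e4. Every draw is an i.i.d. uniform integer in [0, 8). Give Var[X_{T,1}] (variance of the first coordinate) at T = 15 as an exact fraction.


Outcome values over d=0..7: [1, -1, 0, 0, 0, 0, 0, 0]
Σy = 0, Σy² = 2, M = 8
μ = 0/8 = 0,  σ² = 2/8 − (0)² = 1/4
Independent increments: Var[X_15] = 15·σ² = 15·(1/4) = 15/4

15/4


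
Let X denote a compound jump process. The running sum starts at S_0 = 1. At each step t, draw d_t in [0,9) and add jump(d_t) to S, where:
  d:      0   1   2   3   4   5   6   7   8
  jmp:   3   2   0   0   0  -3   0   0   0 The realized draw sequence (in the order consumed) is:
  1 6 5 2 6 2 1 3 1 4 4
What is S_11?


4

t=0: S=1, d=1, jump=2, S_1=3
t=1: S=3, d=6, jump=0, S_2=3
t=2: S=3, d=5, jump=-3, S_3=0
t=3: S=0, d=2, jump=0, S_4=0
t=4: S=0, d=6, jump=0, S_5=0
t=5: S=0, d=2, jump=0, S_6=0
t=6: S=0, d=1, jump=2, S_7=2
t=7: S=2, d=3, jump=0, S_8=2
t=8: S=2, d=1, jump=2, S_9=4
t=9: S=4, d=4, jump=0, S_10=4
t=10: S=4, d=4, jump=0, S_11=4


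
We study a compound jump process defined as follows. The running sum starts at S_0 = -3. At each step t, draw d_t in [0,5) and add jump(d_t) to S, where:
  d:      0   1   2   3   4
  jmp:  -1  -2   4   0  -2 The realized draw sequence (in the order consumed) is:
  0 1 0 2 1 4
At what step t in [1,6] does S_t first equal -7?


3

t=0: S=-3, d=0, jump=-1, S_1=-4
t=1: S=-4, d=1, jump=-2, S_2=-6
t=2: S=-6, d=0, jump=-1, S_3=-7
t=3: S=-7, d=2, jump=4, S_4=-3
t=4: S=-3, d=1, jump=-2, S_5=-5
t=5: S=-5, d=4, jump=-2, S_6=-7


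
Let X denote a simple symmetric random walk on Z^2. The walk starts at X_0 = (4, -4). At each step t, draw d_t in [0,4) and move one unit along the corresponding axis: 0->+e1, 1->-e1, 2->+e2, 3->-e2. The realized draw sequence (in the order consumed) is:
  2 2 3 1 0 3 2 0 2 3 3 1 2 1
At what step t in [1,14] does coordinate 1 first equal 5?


8

t=0: X=(4, -4), d=2 → +e2, X_1=(4, -3)
t=1: X=(4, -3), d=2 → +e2, X_2=(4, -2)
t=2: X=(4, -2), d=3 → -e2, X_3=(4, -3)
t=3: X=(4, -3), d=1 → -e1, X_4=(3, -3)
t=4: X=(3, -3), d=0 → +e1, X_5=(4, -3)
t=5: X=(4, -3), d=3 → -e2, X_6=(4, -4)
t=6: X=(4, -4), d=2 → +e2, X_7=(4, -3)
t=7: X=(4, -3), d=0 → +e1, X_8=(5, -3)
t=8: X=(5, -3), d=2 → +e2, X_9=(5, -2)
t=9: X=(5, -2), d=3 → -e2, X_10=(5, -3)
t=10: X=(5, -3), d=3 → -e2, X_11=(5, -4)
t=11: X=(5, -4), d=1 → -e1, X_12=(4, -4)
t=12: X=(4, -4), d=2 → +e2, X_13=(4, -3)
t=13: X=(4, -3), d=1 → -e1, X_14=(3, -3)


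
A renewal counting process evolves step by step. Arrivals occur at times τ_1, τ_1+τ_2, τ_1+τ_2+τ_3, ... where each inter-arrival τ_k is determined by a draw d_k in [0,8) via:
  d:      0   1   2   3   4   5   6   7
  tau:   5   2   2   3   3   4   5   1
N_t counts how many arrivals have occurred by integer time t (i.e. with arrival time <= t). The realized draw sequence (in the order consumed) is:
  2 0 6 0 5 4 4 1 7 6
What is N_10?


draw d_1=2: τ_1=2, arrival time A_1=2
draw d_2=0: τ_2=5, arrival time A_2=7
draw d_3=6: τ_3=5, arrival time A_3=12
draw d_4=0: τ_4=5, arrival time A_4=17
draw d_5=5: τ_5=4, arrival time A_5=21
draw d_6=4: τ_6=3, arrival time A_6=24
draw d_7=4: τ_7=3, arrival time A_7=27
draw d_8=1: τ_8=2, arrival time A_8=29
draw d_9=7: τ_9=1, arrival time A_9=30
draw d_10=6: τ_10=5, arrival time A_10=35
N_t over t=0..10: 0:0 1:0 2:1 3:1 4:1 5:1 6:1 7:2 8:2 9:2 10:2

2


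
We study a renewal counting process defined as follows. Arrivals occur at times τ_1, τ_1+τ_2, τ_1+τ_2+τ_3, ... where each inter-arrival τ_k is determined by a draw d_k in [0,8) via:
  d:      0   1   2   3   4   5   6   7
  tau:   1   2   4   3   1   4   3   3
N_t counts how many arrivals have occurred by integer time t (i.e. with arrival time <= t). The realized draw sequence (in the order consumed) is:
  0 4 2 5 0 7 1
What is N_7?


draw d_1=0: τ_1=1, arrival time A_1=1
draw d_2=4: τ_2=1, arrival time A_2=2
draw d_3=2: τ_3=4, arrival time A_3=6
draw d_4=5: τ_4=4, arrival time A_4=10
draw d_5=0: τ_5=1, arrival time A_5=11
draw d_6=7: τ_6=3, arrival time A_6=14
draw d_7=1: τ_7=2, arrival time A_7=16
N_t over t=0..7: 0:0 1:1 2:2 3:2 4:2 5:2 6:3 7:3

3


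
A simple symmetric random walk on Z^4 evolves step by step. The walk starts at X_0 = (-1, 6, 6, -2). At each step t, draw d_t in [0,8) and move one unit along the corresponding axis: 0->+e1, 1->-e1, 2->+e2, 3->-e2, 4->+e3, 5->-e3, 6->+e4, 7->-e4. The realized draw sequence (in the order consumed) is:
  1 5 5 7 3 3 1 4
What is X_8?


t=0: X=(-1, 6, 6, -2), d=1 → -e1, X_1=(-2, 6, 6, -2)
t=1: X=(-2, 6, 6, -2), d=5 → -e3, X_2=(-2, 6, 5, -2)
t=2: X=(-2, 6, 5, -2), d=5 → -e3, X_3=(-2, 6, 4, -2)
t=3: X=(-2, 6, 4, -2), d=7 → -e4, X_4=(-2, 6, 4, -3)
t=4: X=(-2, 6, 4, -3), d=3 → -e2, X_5=(-2, 5, 4, -3)
t=5: X=(-2, 5, 4, -3), d=3 → -e2, X_6=(-2, 4, 4, -3)
t=6: X=(-2, 4, 4, -3), d=1 → -e1, X_7=(-3, 4, 4, -3)
t=7: X=(-3, 4, 4, -3), d=4 → +e3, X_8=(-3, 4, 5, -3)

(-3, 4, 5, -3)


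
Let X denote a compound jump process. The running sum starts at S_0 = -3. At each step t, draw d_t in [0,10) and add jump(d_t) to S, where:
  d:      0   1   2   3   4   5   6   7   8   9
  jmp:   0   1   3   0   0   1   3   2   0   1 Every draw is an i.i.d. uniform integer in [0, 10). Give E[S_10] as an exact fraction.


Outcome values over d=0..9: [0, 1, 3, 0, 0, 1, 3, 2, 0, 1]
Σy = 11, Σy² = 25, M = 10
μ = 11/10 = 11/10,  σ² = 25/10 − (11/10)² = 129/100
E[S_10] = -3 + 10·(11/10) = 8

8


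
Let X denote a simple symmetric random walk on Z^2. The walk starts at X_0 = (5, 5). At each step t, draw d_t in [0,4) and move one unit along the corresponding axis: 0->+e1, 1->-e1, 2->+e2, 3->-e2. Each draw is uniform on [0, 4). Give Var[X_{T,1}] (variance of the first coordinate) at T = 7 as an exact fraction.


Outcome values over d=0..3: [1, -1, 0, 0]
Σy = 0, Σy² = 2, M = 4
μ = 0/4 = 0,  σ² = 2/4 − (0)² = 1/2
Independent increments: Var[X_7] = 7·σ² = 7·(1/2) = 7/2

7/2


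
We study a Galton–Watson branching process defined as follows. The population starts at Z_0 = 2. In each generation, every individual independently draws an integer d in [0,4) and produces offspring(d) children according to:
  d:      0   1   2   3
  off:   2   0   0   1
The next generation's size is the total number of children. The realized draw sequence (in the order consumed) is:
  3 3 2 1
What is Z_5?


gen 0: Z_0=2, draws=[3, 3], offspring=[1, 1], Z_1=2
gen 1: Z_1=2, draws=[2, 1], offspring=[0, 0], Z_2=0
gen 2: Z_2=0, draws=[], offspring=[], Z_3=0
gen 3: Z_3=0, draws=[], offspring=[], Z_4=0
gen 4: Z_4=0, draws=[], offspring=[], Z_5=0

0


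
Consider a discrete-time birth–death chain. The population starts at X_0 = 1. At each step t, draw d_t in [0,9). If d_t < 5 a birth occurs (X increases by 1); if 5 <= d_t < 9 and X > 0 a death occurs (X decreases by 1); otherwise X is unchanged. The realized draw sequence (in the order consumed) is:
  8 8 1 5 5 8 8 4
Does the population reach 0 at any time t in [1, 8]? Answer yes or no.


t=0: X=1, d=8 → death, X_1=0
t=1: X=0, d=8 → hold, X_2=0
t=2: X=0, d=1 → birth, X_3=1
t=3: X=1, d=5 → death, X_4=0
t=4: X=0, d=5 → hold, X_5=0
t=5: X=0, d=8 → hold, X_6=0
t=6: X=0, d=8 → hold, X_7=0
t=7: X=0, d=4 → birth, X_8=1

yes


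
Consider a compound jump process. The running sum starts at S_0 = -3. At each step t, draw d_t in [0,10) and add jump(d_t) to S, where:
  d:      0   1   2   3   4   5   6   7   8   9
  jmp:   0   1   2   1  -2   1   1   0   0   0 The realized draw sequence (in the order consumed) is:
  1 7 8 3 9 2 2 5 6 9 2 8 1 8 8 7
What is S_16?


t=0: S=-3, d=1, jump=1, S_1=-2
t=1: S=-2, d=7, jump=0, S_2=-2
t=2: S=-2, d=8, jump=0, S_3=-2
t=3: S=-2, d=3, jump=1, S_4=-1
t=4: S=-1, d=9, jump=0, S_5=-1
t=5: S=-1, d=2, jump=2, S_6=1
t=6: S=1, d=2, jump=2, S_7=3
t=7: S=3, d=5, jump=1, S_8=4
t=8: S=4, d=6, jump=1, S_9=5
t=9: S=5, d=9, jump=0, S_10=5
t=10: S=5, d=2, jump=2, S_11=7
t=11: S=7, d=8, jump=0, S_12=7
t=12: S=7, d=1, jump=1, S_13=8
t=13: S=8, d=8, jump=0, S_14=8
t=14: S=8, d=8, jump=0, S_15=8
t=15: S=8, d=7, jump=0, S_16=8

8


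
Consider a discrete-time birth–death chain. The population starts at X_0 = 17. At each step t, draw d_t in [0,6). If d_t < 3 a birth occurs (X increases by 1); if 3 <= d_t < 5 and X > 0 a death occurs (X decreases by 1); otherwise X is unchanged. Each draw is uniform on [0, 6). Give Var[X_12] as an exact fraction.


X can drop by at most 1 per step and X_0 = 17 > T = 12, so X_t >= 17 − t >= 5 > 0 for every t <= 12: the floor at 0 (the 'and X > 0' condition) never binds. Hence X_12 = X_0 + Σ_{t<12} Y_t with i.i.d. increments Y_t = y(d_t) ∈ {+1, −1, 0}.
Outcome values over d=0..5: [1, 1, 1, -1, -1, 0]
Σy = 1, Σy² = 5, M = 6
μ = 1/6 = 1/6,  σ² = 5/6 − (1/6)² = 29/36
Independent increments: Var[X_12] = 12·σ² = 12·(29/36) = 29/3

29/3


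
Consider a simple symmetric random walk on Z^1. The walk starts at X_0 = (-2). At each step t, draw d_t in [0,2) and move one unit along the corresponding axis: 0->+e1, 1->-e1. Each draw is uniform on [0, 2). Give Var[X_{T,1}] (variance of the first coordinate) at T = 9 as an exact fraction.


9

Outcome values over d=0..1: [1, -1]
Σy = 0, Σy² = 2, M = 2
μ = 0/2 = 0,  σ² = 2/2 − (0)² = 1
Independent increments: Var[X_9] = 9·σ² = 9·(1) = 9


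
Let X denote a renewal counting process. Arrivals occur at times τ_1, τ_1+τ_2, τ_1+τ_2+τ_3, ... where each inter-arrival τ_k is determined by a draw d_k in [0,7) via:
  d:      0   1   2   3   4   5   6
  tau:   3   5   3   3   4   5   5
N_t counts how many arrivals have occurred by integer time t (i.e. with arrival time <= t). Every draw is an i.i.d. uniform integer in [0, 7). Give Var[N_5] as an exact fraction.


0

Inter-arrival values over d=0..6: [3, 5, 3, 3, 4, 5, 5]
Each d has probability 1/7, so the pmf of τ is: f(3) = 3/7, f(4) = 1/7, f(5) = 3/7
Let p_n(j) = P(N_n = j), with p_0 = [1]. Condition on τ_1: p_n(0) = P(τ > n), and for j >= 1, p_n(j) = Σ_{k<=n} f(k)·p_{n−k}(j−1)
p_1 = [1]  (j = 0)
p_2 = [1]  (j = 0)
p_3 = [4/7, 3/7]  (j = 0..1)
p_4 = [3/7, 4/7]  (j = 0..1)
p_5 = [0, 1]  (j = 0..1)
E[N_5] = Σ j·p_5(j) = 1;  E[N_5²] = Σ j²·p_5(j) = 1
Var[N_5] = 1 − (1)² = 0


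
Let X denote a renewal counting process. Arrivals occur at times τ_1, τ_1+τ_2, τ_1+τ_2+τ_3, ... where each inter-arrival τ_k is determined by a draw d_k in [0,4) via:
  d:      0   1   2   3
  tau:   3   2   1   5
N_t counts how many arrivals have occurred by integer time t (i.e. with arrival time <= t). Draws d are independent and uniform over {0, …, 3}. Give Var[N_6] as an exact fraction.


Inter-arrival values over d=0..3: [3, 2, 1, 5]
Each d has probability 1/4, so the pmf of τ is: f(1) = 1/4, f(2) = 1/4, f(3) = 1/4, f(5) = 1/4
Let p_n(j) = P(N_n = j), with p_0 = [1]. Condition on τ_1: p_n(0) = P(τ > n), and for j >= 1, p_n(j) = Σ_{k<=n} f(k)·p_{n−k}(j−1)
p_1 = [3/4, 1/4]  (j = 0..1)
p_2 = [1/2, 7/16, 1/16]  (j = 0..2)
p_3 = [1/4, 9/16, 11/64, 1/64]  (j = 0..3)
p_4 = [1/4, 3/8, 5/16, 15/256, 1/256]  (j = 0..4)
p_5 = [0, 1/2, 11/32, 35/256, 19/1024, 1/1024]  (j = 0..5)
p_6 = [0, 5/16, 27/64, 53/256, 27/512, 23/4096, 1/4096]  (j = 0..6)
E[N_6] = Σ j·p_6(j) = 8265/4096;  E[N_6²] = Σ j²·p_6(j) = 19891/4096
Var[N_6] = 19891/4096 − (8265/4096)² = 13163311/16777216

13163311/16777216


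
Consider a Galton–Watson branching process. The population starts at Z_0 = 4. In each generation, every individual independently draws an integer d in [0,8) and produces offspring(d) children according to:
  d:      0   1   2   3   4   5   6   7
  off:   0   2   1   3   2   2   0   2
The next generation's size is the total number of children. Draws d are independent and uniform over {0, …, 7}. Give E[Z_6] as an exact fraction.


Outcome values over d=0..7: [0, 2, 1, 3, 2, 2, 0, 2]
Σy = 12, Σy² = 26, M = 8
μ = 12/8 = 3/2,  σ² = 26/8 − (3/2)² = 1
E[Z_0] = 4
E[Z_1] = 3/2·E[Z_0] = 6
E[Z_2] = 3/2·E[Z_1] = 9
E[Z_3] = 3/2·E[Z_2] = 27/2
E[Z_4] = 3/2·E[Z_3] = 81/4
E[Z_5] = 3/2·E[Z_4] = 243/8
E[Z_6] = 3/2·E[Z_5] = 729/16

729/16


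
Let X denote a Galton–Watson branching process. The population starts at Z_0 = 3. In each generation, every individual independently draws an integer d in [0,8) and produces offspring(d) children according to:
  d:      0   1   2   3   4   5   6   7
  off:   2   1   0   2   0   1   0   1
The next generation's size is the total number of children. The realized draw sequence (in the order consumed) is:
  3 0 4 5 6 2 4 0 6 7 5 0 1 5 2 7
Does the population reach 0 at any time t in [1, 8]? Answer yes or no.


no

gen 0: Z_0=3, draws=[3, 0, 4], offspring=[2, 2, 0], Z_1=4
gen 1: Z_1=4, draws=[5, 6, 2, 4], offspring=[1, 0, 0, 0], Z_2=1
gen 2: Z_2=1, draws=[0], offspring=[2], Z_3=2
gen 3: Z_3=2, draws=[6, 7], offspring=[0, 1], Z_4=1
gen 4: Z_4=1, draws=[5], offspring=[1], Z_5=1
gen 5: Z_5=1, draws=[0], offspring=[2], Z_6=2
gen 6: Z_6=2, draws=[1, 5], offspring=[1, 1], Z_7=2
gen 7: Z_7=2, draws=[2, 7], offspring=[0, 1], Z_8=1


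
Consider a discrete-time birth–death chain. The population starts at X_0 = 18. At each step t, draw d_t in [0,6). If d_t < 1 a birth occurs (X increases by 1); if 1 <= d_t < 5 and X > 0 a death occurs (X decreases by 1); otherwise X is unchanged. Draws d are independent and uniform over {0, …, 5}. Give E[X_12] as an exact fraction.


12

X can drop by at most 1 per step and X_0 = 18 > T = 12, so X_t >= 18 − t >= 6 > 0 for every t <= 12: the floor at 0 (the 'and X > 0' condition) never binds. Hence X_12 = X_0 + Σ_{t<12} Y_t with i.i.d. increments Y_t = y(d_t) ∈ {+1, −1, 0}.
Outcome values over d=0..5: [1, -1, -1, -1, -1, 0]
Σy = -3, Σy² = 5, M = 6
μ = -3/6 = -1/2,  σ² = 5/6 − (-1/2)² = 7/12
E[X_12] = 18 + 12·(-1/2) = 12


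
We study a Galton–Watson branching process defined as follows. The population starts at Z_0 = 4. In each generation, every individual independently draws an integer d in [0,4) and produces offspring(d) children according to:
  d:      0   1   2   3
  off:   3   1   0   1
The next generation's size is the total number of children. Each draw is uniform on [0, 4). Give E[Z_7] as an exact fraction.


78125/4096

Outcome values over d=0..3: [3, 1, 0, 1]
Σy = 5, Σy² = 11, M = 4
μ = 5/4 = 5/4,  σ² = 11/4 − (5/4)² = 19/16
E[Z_0] = 4
E[Z_1] = 5/4·E[Z_0] = 5
E[Z_2] = 5/4·E[Z_1] = 25/4
E[Z_3] = 5/4·E[Z_2] = 125/16
E[Z_4] = 5/4·E[Z_3] = 625/64
E[Z_5] = 5/4·E[Z_4] = 3125/256
E[Z_6] = 5/4·E[Z_5] = 15625/1024
E[Z_7] = 5/4·E[Z_6] = 78125/4096


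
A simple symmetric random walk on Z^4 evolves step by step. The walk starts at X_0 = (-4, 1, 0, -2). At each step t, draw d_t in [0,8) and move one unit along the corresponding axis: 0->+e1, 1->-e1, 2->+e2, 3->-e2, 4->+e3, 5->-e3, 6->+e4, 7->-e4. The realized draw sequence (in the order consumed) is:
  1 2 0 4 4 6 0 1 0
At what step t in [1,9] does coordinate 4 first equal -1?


t=0: X=(-4, 1, 0, -2), d=1 → -e1, X_1=(-5, 1, 0, -2)
t=1: X=(-5, 1, 0, -2), d=2 → +e2, X_2=(-5, 2, 0, -2)
t=2: X=(-5, 2, 0, -2), d=0 → +e1, X_3=(-4, 2, 0, -2)
t=3: X=(-4, 2, 0, -2), d=4 → +e3, X_4=(-4, 2, 1, -2)
t=4: X=(-4, 2, 1, -2), d=4 → +e3, X_5=(-4, 2, 2, -2)
t=5: X=(-4, 2, 2, -2), d=6 → +e4, X_6=(-4, 2, 2, -1)
t=6: X=(-4, 2, 2, -1), d=0 → +e1, X_7=(-3, 2, 2, -1)
t=7: X=(-3, 2, 2, -1), d=1 → -e1, X_8=(-4, 2, 2, -1)
t=8: X=(-4, 2, 2, -1), d=0 → +e1, X_9=(-3, 2, 2, -1)

6


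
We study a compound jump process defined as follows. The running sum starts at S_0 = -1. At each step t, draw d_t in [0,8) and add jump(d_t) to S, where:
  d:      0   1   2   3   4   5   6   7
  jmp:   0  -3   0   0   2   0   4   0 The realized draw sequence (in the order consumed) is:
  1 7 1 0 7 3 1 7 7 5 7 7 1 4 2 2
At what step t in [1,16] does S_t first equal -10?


7

t=0: S=-1, d=1, jump=-3, S_1=-4
t=1: S=-4, d=7, jump=0, S_2=-4
t=2: S=-4, d=1, jump=-3, S_3=-7
t=3: S=-7, d=0, jump=0, S_4=-7
t=4: S=-7, d=7, jump=0, S_5=-7
t=5: S=-7, d=3, jump=0, S_6=-7
t=6: S=-7, d=1, jump=-3, S_7=-10
t=7: S=-10, d=7, jump=0, S_8=-10
t=8: S=-10, d=7, jump=0, S_9=-10
t=9: S=-10, d=5, jump=0, S_10=-10
t=10: S=-10, d=7, jump=0, S_11=-10
t=11: S=-10, d=7, jump=0, S_12=-10
t=12: S=-10, d=1, jump=-3, S_13=-13
t=13: S=-13, d=4, jump=2, S_14=-11
t=14: S=-11, d=2, jump=0, S_15=-11
t=15: S=-11, d=2, jump=0, S_16=-11


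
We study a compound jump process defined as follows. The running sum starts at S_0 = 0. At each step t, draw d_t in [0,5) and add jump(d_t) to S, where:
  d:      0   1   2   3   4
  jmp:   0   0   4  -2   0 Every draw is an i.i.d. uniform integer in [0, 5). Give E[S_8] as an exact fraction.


Outcome values over d=0..4: [0, 0, 4, -2, 0]
Σy = 2, Σy² = 20, M = 5
μ = 2/5 = 2/5,  σ² = 20/5 − (2/5)² = 96/25
E[S_8] = 0 + 8·(2/5) = 16/5

16/5


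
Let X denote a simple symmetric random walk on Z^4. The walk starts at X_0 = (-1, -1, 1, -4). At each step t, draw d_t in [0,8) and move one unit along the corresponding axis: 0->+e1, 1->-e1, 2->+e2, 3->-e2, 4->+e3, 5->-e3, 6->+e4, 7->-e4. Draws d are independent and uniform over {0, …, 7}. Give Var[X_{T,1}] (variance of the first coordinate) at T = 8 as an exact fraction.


Outcome values over d=0..7: [1, -1, 0, 0, 0, 0, 0, 0]
Σy = 0, Σy² = 2, M = 8
μ = 0/8 = 0,  σ² = 2/8 − (0)² = 1/4
Independent increments: Var[X_8] = 8·σ² = 8·(1/4) = 2

2


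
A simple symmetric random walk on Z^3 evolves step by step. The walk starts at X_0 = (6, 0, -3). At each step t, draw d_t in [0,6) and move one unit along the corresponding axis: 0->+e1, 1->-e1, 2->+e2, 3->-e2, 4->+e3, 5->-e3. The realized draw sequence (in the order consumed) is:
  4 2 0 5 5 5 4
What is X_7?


t=0: X=(6, 0, -3), d=4 → +e3, X_1=(6, 0, -2)
t=1: X=(6, 0, -2), d=2 → +e2, X_2=(6, 1, -2)
t=2: X=(6, 1, -2), d=0 → +e1, X_3=(7, 1, -2)
t=3: X=(7, 1, -2), d=5 → -e3, X_4=(7, 1, -3)
t=4: X=(7, 1, -3), d=5 → -e3, X_5=(7, 1, -4)
t=5: X=(7, 1, -4), d=5 → -e3, X_6=(7, 1, -5)
t=6: X=(7, 1, -5), d=4 → +e3, X_7=(7, 1, -4)

(7, 1, -4)


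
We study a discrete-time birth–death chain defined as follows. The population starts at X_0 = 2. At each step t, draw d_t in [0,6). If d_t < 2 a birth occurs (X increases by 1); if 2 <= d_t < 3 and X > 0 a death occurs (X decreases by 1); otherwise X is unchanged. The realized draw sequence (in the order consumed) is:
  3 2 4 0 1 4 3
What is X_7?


t=0: X=2, d=3 → hold, X_1=2
t=1: X=2, d=2 → death, X_2=1
t=2: X=1, d=4 → hold, X_3=1
t=3: X=1, d=0 → birth, X_4=2
t=4: X=2, d=1 → birth, X_5=3
t=5: X=3, d=4 → hold, X_6=3
t=6: X=3, d=3 → hold, X_7=3

3


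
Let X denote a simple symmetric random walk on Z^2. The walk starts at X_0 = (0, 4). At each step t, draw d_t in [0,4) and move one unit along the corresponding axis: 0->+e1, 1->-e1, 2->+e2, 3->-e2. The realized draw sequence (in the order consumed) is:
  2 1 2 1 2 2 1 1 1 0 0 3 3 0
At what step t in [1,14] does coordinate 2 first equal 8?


t=0: X=(0, 4), d=2 → +e2, X_1=(0, 5)
t=1: X=(0, 5), d=1 → -e1, X_2=(-1, 5)
t=2: X=(-1, 5), d=2 → +e2, X_3=(-1, 6)
t=3: X=(-1, 6), d=1 → -e1, X_4=(-2, 6)
t=4: X=(-2, 6), d=2 → +e2, X_5=(-2, 7)
t=5: X=(-2, 7), d=2 → +e2, X_6=(-2, 8)
t=6: X=(-2, 8), d=1 → -e1, X_7=(-3, 8)
t=7: X=(-3, 8), d=1 → -e1, X_8=(-4, 8)
t=8: X=(-4, 8), d=1 → -e1, X_9=(-5, 8)
t=9: X=(-5, 8), d=0 → +e1, X_10=(-4, 8)
t=10: X=(-4, 8), d=0 → +e1, X_11=(-3, 8)
t=11: X=(-3, 8), d=3 → -e2, X_12=(-3, 7)
t=12: X=(-3, 7), d=3 → -e2, X_13=(-3, 6)
t=13: X=(-3, 6), d=0 → +e1, X_14=(-2, 6)

6


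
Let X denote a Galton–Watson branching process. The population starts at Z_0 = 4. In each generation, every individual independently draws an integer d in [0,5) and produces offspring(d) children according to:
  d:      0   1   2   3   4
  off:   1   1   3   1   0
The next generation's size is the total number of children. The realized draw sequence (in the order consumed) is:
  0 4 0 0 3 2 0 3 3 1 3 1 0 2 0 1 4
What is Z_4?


gen 0: Z_0=4, draws=[0, 4, 0, 0], offspring=[1, 0, 1, 1], Z_1=3
gen 1: Z_1=3, draws=[3, 2, 0], offspring=[1, 3, 1], Z_2=5
gen 2: Z_2=5, draws=[3, 3, 1, 3, 1], offspring=[1, 1, 1, 1, 1], Z_3=5
gen 3: Z_3=5, draws=[0, 2, 0, 1, 4], offspring=[1, 3, 1, 1, 0], Z_4=6

6


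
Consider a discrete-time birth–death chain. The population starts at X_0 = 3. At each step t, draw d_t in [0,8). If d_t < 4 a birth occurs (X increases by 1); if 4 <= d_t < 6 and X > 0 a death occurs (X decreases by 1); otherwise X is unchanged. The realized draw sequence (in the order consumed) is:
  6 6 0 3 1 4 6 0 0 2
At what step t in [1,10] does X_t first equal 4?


t=0: X=3, d=6 → hold, X_1=3
t=1: X=3, d=6 → hold, X_2=3
t=2: X=3, d=0 → birth, X_3=4
t=3: X=4, d=3 → birth, X_4=5
t=4: X=5, d=1 → birth, X_5=6
t=5: X=6, d=4 → death, X_6=5
t=6: X=5, d=6 → hold, X_7=5
t=7: X=5, d=0 → birth, X_8=6
t=8: X=6, d=0 → birth, X_9=7
t=9: X=7, d=2 → birth, X_10=8

3


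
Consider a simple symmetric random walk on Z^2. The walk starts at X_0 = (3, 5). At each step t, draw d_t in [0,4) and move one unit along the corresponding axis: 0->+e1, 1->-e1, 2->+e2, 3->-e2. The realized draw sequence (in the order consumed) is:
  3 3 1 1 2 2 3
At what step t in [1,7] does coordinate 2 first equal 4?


1

t=0: X=(3, 5), d=3 → -e2, X_1=(3, 4)
t=1: X=(3, 4), d=3 → -e2, X_2=(3, 3)
t=2: X=(3, 3), d=1 → -e1, X_3=(2, 3)
t=3: X=(2, 3), d=1 → -e1, X_4=(1, 3)
t=4: X=(1, 3), d=2 → +e2, X_5=(1, 4)
t=5: X=(1, 4), d=2 → +e2, X_6=(1, 5)
t=6: X=(1, 5), d=3 → -e2, X_7=(1, 4)
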